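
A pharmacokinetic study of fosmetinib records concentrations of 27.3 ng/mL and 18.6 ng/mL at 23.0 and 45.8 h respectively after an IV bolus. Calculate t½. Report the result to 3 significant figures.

41.2 hours

k = ln(C₁/C₂) / (t₂ − t₁) = ln(27.3/18.6) / (45.8 − 23.0)
  = 0.3837 / 22.80 = 0.01683 h⁻¹
t½ = ln 2 / k = ln 2 / 0.01683 ≈ 41.2 hours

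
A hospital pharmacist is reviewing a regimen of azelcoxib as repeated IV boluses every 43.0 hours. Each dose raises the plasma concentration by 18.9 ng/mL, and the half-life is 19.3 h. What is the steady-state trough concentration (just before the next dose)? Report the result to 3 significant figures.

k = ln 2 / 19.3 = 0.03591 h⁻¹
Fraction remaining after one interval: e^(−kτ) = e^(−0.03591 × 43.0) = 0.2135
R = 1 / (1 − 0.2135) = 1.271
Css,max = 18.9 × 1.271 = 24.03 ng/mL
Css,min = Css,max × e^(−kτ) = 24.03 × 0.2135 ≈ 5.13 ng/mL

5.13 ng/mL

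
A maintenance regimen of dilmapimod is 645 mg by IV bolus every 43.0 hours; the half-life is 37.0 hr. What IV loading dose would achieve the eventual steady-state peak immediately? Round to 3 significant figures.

1170 mg

k = ln 2 / 37.0 = 0.01873 hr⁻¹
Accumulation ratio R = 1 / (1 − e^(−kτ)) = 1 / (1 − e^(−0.01873×43.0)) = 1 / (1 − 0.4468) = 1.808
Loading dose = maintenance dose × R = 645 × 1.808 ≈ 1170 mg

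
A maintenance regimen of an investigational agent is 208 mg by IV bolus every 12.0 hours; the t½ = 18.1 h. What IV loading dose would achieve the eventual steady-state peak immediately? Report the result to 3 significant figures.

k = ln 2 / 18.1 = 0.03830 h⁻¹
Accumulation ratio R = 1 / (1 − e^(−kτ)) = 1 / (1 − e^(−0.03830×12.0)) = 1 / (1 − 0.6316) = 2.714
Loading dose = maintenance dose × R = 208 × 2.714 ≈ 565 mg

565 mg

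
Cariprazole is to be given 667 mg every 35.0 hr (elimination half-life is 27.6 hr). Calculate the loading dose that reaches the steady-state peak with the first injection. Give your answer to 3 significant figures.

k = ln 2 / 27.6 = 0.02511 hr⁻¹
Accumulation ratio R = 1 / (1 − e^(−kτ)) = 1 / (1 − e^(−0.02511×35.0)) = 1 / (1 − 0.4152) = 1.710
Loading dose = maintenance dose × R = 667 × 1.710 ≈ 1140 mg

1140 mg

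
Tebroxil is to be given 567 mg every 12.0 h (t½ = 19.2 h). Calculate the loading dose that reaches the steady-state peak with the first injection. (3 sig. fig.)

1610 mg

k = ln 2 / 19.2 = 0.03610 h⁻¹
Accumulation ratio R = 1 / (1 − e^(−kτ)) = 1 / (1 − e^(−0.03610×12.0)) = 1 / (1 − 0.6484) = 2.844
Loading dose = maintenance dose × R = 567 × 2.844 ≈ 1610 mg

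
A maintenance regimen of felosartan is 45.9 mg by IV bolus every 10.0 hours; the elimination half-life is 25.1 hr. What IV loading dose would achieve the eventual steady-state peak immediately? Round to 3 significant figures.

190 mg

k = ln 2 / 25.1 = 0.02762 hr⁻¹
Accumulation ratio R = 1 / (1 − e^(−kτ)) = 1 / (1 − e^(−0.02762×10.0)) = 1 / (1 − 0.7587) = 4.144
Loading dose = maintenance dose × R = 45.9 × 4.144 ≈ 190 mg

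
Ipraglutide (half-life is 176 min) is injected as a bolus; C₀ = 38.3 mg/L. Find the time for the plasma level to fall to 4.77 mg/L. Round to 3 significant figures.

529 minutes

k = ln 2 / 176 = 0.003938 min⁻¹
C(t) = C₀ e^(−kt)  ⇒  t = ln(C₀/C) / k
t = ln(38.3/4.77) / 0.003938 = 2.083 / 0.003938 ≈ 529 minutes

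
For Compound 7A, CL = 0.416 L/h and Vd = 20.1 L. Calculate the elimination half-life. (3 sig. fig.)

k = CL / V = 0.416 / 20.1 = 0.02070 h⁻¹
t½ = ln 2 / k = ln 2 / 0.02070 ≈ 33.5 hours

33.5 hours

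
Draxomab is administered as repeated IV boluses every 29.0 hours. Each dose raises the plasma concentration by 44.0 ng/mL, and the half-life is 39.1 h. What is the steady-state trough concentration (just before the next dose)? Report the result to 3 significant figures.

65.5 ng/mL

k = ln 2 / 39.1 = 0.01773 h⁻¹
Fraction remaining after one interval: e^(−kτ) = e^(−0.01773 × 29.0) = 0.5980
R = 1 / (1 − 0.5980) = 2.488
Css,max = 44.0 × 2.488 = 109.5 ng/mL
Css,min = Css,max × e^(−kτ) = 109.5 × 0.5980 ≈ 65.5 ng/mL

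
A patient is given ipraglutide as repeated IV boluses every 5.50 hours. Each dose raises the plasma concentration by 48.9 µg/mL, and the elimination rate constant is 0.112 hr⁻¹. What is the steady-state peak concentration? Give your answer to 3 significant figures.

Fraction remaining after one interval: e^(−kτ) = e^(−0.1120 × 5.50) = 0.5401
R = 1 / (1 − 0.5401) = 2.174
Css,max = 48.9 × 2.174 ≈ 106 µg/mL

106 µg/mL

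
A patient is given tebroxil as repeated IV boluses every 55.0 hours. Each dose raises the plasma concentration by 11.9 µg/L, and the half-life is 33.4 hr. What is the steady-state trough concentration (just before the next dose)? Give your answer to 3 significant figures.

5.58 µg/L

k = ln 2 / 33.4 = 0.02075 hr⁻¹
Fraction remaining after one interval: e^(−kτ) = e^(−0.02075 × 55.0) = 0.3194
R = 1 / (1 − 0.3194) = 1.469
Css,max = 11.9 × 1.469 = 17.48 µg/L
Css,min = Css,max × e^(−kτ) = 17.48 × 0.3194 ≈ 5.58 µg/L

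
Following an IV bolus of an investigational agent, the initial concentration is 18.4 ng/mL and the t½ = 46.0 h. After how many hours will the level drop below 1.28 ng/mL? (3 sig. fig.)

k = ln 2 / 46.0 = 0.01507 h⁻¹
C(t) = C₀ e^(−kt)  ⇒  t = ln(C₀/C) / k
t = ln(18.4/1.28) / 0.01507 = 2.665 / 0.01507 ≈ 177 hours

177 hours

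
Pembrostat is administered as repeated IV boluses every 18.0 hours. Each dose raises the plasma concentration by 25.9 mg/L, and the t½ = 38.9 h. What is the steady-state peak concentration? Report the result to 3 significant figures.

k = ln 2 / 38.9 = 0.01782 h⁻¹
Fraction remaining after one interval: e^(−kτ) = e^(−0.01782 × 18.0) = 0.7256
R = 1 / (1 − 0.7256) = 3.645
Css,max = 25.9 × 3.645 ≈ 94.4 mg/L

94.4 mg/L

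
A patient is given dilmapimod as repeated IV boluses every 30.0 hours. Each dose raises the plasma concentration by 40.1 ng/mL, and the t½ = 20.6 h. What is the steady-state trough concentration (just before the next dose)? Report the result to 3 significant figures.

23.0 ng/mL

k = ln 2 / 20.6 = 0.03365 h⁻¹
Fraction remaining after one interval: e^(−kτ) = e^(−0.03365 × 30.0) = 0.3644
R = 1 / (1 − 0.3644) = 1.573
Css,max = 40.1 × 1.573 = 63.09 ng/mL
Css,min = Css,max × e^(−kτ) = 63.09 × 0.3644 ≈ 23.0 ng/mL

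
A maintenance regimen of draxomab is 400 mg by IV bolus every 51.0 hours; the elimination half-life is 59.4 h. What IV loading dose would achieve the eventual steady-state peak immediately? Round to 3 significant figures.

892 mg

k = ln 2 / 59.4 = 0.01167 h⁻¹
Accumulation ratio R = 1 / (1 − e^(−kτ)) = 1 / (1 − e^(−0.01167×51.0)) = 1 / (1 − 0.5515) = 2.230
Loading dose = maintenance dose × R = 400 × 2.230 ≈ 892 mg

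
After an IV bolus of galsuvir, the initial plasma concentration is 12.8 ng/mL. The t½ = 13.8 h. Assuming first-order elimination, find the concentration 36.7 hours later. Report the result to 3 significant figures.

k = ln 2 / 13.8 = 0.05023 h⁻¹
C(t) = C₀ e^(−kt) = 12.8 × e^(−0.05023 × 36.7) = 12.8 × e^(−1.843) = 12.8 × 0.1583 ≈ 2.03 ng/mL

2.03 ng/mL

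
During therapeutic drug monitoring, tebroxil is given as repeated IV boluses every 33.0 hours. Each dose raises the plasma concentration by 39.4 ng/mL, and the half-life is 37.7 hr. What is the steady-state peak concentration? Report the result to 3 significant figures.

86.6 ng/mL

k = ln 2 / 37.7 = 0.01839 hr⁻¹
Fraction remaining after one interval: e^(−kτ) = e^(−0.01839 × 33.0) = 0.5451
R = 1 / (1 − 0.5451) = 2.198
Css,max = 39.4 × 2.198 ≈ 86.6 ng/mL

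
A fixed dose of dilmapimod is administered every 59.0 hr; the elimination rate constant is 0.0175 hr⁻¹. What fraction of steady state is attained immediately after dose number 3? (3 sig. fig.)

f_n = 1 − e^(−nkτ) = 1 − e^(−3 × 0.01750 × 59.0) = 1 − e^(−3.098) = 1 − 0.04516 ≈ 0.955

0.955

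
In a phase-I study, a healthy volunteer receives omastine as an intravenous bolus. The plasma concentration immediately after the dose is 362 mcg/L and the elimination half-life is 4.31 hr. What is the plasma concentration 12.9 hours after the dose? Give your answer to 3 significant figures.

45.5 mcg/L

k = ln 2 / 4.31 = 0.1608 hr⁻¹
12.9 hr is 2.993 half-lives, so C = 362 × (1/2)^2.993 = 362 × 0.1256 ≈ 45.5 mcg/L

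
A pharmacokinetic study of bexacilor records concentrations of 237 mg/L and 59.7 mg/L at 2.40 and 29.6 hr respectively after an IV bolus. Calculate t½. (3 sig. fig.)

13.7 hours

k = ln(C₁/C₂) / (t₂ − t₁) = ln(237/59.7) / (29.6 − 2.40)
  = 1.379 / 27.20 = 0.05069 hr⁻¹
t½ = ln 2 / k = ln 2 / 0.05069 ≈ 13.7 hours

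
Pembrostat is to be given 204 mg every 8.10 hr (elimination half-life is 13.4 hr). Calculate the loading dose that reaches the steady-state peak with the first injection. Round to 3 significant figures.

596 mg

k = ln 2 / 13.4 = 0.05173 hr⁻¹
Accumulation ratio R = 1 / (1 − e^(−kτ)) = 1 / (1 − e^(−0.05173×8.10)) = 1 / (1 − 0.6577) = 2.921
Loading dose = maintenance dose × R = 204 × 2.921 ≈ 596 mg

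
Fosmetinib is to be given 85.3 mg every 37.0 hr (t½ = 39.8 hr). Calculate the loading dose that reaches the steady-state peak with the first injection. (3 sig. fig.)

180 mg

k = ln 2 / 39.8 = 0.01742 hr⁻¹
Accumulation ratio R = 1 / (1 − e^(−kτ)) = 1 / (1 − e^(−0.01742×37.0)) = 1 / (1 − 0.5250) = 2.105
Loading dose = maintenance dose × R = 85.3 × 2.105 ≈ 180 mg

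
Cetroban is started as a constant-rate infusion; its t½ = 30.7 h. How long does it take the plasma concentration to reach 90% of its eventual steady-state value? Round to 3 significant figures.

102 hours

k = ln 2 / 30.7 = 0.02258 h⁻¹
f = 1 − e^(−kt)  ⇒  t = −ln(1 − f) / k
t = −ln(1 − 0.9) / 0.02258 = 2.303 / 0.02258 ≈ 102 hours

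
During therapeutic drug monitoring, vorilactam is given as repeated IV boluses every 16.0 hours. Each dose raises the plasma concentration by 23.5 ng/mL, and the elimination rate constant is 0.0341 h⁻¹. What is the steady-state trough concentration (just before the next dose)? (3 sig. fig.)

Fraction remaining after one interval: e^(−kτ) = e^(−0.03410 × 16.0) = 0.5795
R = 1 / (1 − 0.5795) = 2.378
Css,max = 23.5 × 2.378 = 55.89 ng/mL
Css,min = Css,max × e^(−kτ) = 55.89 × 0.5795 ≈ 32.4 ng/mL

32.4 ng/mL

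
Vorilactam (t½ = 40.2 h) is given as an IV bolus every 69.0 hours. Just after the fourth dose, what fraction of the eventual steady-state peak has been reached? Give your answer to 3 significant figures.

0.991

k = ln 2 / 40.2 = 0.01724 h⁻¹
f_n = 1 − e^(−nkτ) = 1 − e^(−4 × 0.01724 × 69.0) = 1 − e^(−4.759) = 1 − 0.008575 ≈ 0.991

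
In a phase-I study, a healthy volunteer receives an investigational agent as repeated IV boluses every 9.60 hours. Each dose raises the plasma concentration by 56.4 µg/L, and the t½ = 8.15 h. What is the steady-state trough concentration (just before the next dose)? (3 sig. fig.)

44.7 µg/L

k = ln 2 / 8.15 = 0.08505 h⁻¹
Fraction remaining after one interval: e^(−kτ) = e^(−0.08505 × 9.60) = 0.4420
R = 1 / (1 − 0.4420) = 1.792
Css,max = 56.4 × 1.792 = 101.1 µg/L
Css,min = Css,max × e^(−kτ) = 101.1 × 0.4420 ≈ 44.7 µg/L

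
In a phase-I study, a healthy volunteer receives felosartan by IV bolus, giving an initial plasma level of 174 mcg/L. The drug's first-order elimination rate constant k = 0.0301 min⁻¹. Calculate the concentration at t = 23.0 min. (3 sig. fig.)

87.1 mcg/L

C(t) = C₀ e^(−kt) = 174 × e^(−0.03010 × 23.0) = 174 × e^(−0.6923) = 174 × 0.5004 ≈ 87.1 mcg/L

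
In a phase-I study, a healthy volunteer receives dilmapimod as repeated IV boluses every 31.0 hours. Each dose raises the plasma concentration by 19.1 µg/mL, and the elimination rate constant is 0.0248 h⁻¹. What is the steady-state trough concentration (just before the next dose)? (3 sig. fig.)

Fraction remaining after one interval: e^(−kτ) = e^(−0.02480 × 31.0) = 0.4636
R = 1 / (1 − 0.4636) = 1.864
Css,max = 19.1 × 1.864 = 35.61 µg/mL
Css,min = Css,max × e^(−kτ) = 35.61 × 0.4636 ≈ 16.5 µg/mL

16.5 µg/mL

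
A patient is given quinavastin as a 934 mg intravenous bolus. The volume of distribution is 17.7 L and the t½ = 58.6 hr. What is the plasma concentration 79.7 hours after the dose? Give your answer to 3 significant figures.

20.6 µg/mL

C₀ = dose / V = 934 / 17.7 = 52.77 µg/mL
k = ln 2 / 58.6 = 0.01183 hr⁻¹
C(t) = C₀ e^(−kt) = 52.77 × e^(−0.01183 × 79.7) = 52.77 × e^(−0.9427) = 52.77 × 0.3896 ≈ 20.6 µg/mL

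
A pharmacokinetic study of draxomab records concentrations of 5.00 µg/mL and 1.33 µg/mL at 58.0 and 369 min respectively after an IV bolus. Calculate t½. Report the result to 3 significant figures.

k = ln(C₁/C₂) / (t₂ − t₁) = ln(5.00/1.33) / (369 − 58.0)
  = 1.324 / 311.0 = 0.004258 min⁻¹
t½ = ln 2 / k = ln 2 / 0.004258 ≈ 163 minutes

163 minutes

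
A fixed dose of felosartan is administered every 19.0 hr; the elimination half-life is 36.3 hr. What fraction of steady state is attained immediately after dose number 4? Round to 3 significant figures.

0.766

k = ln 2 / 36.3 = 0.01909 hr⁻¹
f_n = 1 − e^(−nkτ) = 1 − e^(−4 × 0.01909 × 19.0) = 1 − e^(−1.451) = 1 − 0.2343 ≈ 0.766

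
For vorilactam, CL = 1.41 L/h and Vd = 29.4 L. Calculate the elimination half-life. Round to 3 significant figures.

k = CL / V = 1.41 / 29.4 = 0.04796 h⁻¹
t½ = ln 2 / k = ln 2 / 0.04796 ≈ 14.5 hours

14.5 hours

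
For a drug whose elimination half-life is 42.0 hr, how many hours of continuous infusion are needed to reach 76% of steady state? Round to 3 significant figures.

86.5 hours

k = ln 2 / 42.0 = 0.01650 hr⁻¹
f = 1 − e^(−kt)  ⇒  t = −ln(1 − f) / k
t = −ln(1 − 0.76) / 0.01650 = 1.427 / 0.01650 ≈ 86.5 hours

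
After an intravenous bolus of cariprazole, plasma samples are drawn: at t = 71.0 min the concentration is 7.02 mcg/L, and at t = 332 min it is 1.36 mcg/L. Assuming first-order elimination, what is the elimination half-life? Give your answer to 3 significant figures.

110 minutes

k = ln(C₁/C₂) / (t₂ − t₁) = ln(7.02/1.36) / (332 − 71.0)
  = 1.641 / 261.0 = 0.006288 min⁻¹
t½ = ln 2 / k = ln 2 / 0.006288 ≈ 110 minutes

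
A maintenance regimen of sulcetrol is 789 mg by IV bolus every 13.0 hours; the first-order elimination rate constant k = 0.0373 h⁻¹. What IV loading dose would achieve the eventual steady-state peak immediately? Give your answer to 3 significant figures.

2050 mg

Accumulation ratio R = 1 / (1 − e^(−kτ)) = 1 / (1 − e^(−0.03730×13.0)) = 1 / (1 − 0.6158) = 2.603
Loading dose = maintenance dose × R = 789 × 2.603 ≈ 2050 mg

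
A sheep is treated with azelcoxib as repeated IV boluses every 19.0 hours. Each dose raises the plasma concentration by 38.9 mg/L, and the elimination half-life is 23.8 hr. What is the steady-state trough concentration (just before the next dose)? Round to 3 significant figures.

52.6 mg/L

k = ln 2 / 23.8 = 0.02912 hr⁻¹
Fraction remaining after one interval: e^(−kτ) = e^(−0.02912 × 19.0) = 0.5750
R = 1 / (1 − 0.5750) = 2.353
Css,max = 38.9 × 2.353 = 91.53 mg/L
Css,min = Css,max × e^(−kτ) = 91.53 × 0.5750 ≈ 52.6 mg/L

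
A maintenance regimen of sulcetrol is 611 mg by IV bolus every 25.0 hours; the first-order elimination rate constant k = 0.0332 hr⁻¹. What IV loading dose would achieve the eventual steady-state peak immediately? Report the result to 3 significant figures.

Accumulation ratio R = 1 / (1 − e^(−kτ)) = 1 / (1 − e^(−0.03320×25.0)) = 1 / (1 − 0.4360) = 1.773
Loading dose = maintenance dose × R = 611 × 1.773 ≈ 1080 mg

1080 mg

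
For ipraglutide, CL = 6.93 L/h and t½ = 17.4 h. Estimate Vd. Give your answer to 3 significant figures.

174 L

k = ln 2 / t½ = ln 2 / 17.4 = 0.03984 h⁻¹
V = CL / k = 6.93 / 0.03984 ≈ 174 L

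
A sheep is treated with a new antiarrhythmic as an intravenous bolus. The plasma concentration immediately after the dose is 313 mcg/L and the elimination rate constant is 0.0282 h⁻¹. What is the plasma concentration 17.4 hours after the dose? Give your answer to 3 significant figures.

192 mcg/L

C(t) = C₀ e^(−kt) = 313 × e^(−0.02820 × 17.4) = 313 × e^(−0.4907) = 313 × 0.6122 ≈ 192 mcg/L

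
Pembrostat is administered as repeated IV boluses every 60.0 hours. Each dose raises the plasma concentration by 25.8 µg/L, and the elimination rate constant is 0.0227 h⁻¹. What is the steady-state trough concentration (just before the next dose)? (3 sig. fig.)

8.88 µg/L

Fraction remaining after one interval: e^(−kτ) = e^(−0.02270 × 60.0) = 0.2561
R = 1 / (1 − 0.2561) = 1.344
Css,max = 25.8 × 1.344 = 34.68 µg/L
Css,min = Css,max × e^(−kτ) = 34.68 × 0.2561 ≈ 8.88 µg/L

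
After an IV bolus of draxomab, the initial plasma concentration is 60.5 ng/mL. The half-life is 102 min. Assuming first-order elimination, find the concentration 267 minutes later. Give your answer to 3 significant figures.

9.86 ng/mL

k = ln 2 / 102 = 0.006796 min⁻¹
C(t) = C₀ e^(−kt) = 60.5 × e^(−0.006796 × 267) = 60.5 × e^(−1.814) = 60.5 × 0.1629 ≈ 9.86 ng/mL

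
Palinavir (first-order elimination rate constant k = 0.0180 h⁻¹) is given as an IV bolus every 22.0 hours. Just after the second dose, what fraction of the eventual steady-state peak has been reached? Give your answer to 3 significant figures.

f_n = 1 − e^(−nkτ) = 1 − e^(−2 × 0.01800 × 22.0) = 1 − e^(−0.7920) = 1 − 0.4529 ≈ 0.547

0.547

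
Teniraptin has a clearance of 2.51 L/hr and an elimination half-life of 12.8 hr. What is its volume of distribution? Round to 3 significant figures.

46.4 L

k = ln 2 / t½ = ln 2 / 12.8 = 0.05415 hr⁻¹
V = CL / k = 2.51 / 0.05415 ≈ 46.4 L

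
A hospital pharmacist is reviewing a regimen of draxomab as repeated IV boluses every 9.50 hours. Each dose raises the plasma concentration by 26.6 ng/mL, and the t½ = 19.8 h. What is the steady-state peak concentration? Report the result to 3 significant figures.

k = ln 2 / 19.8 = 0.03501 h⁻¹
Fraction remaining after one interval: e^(−kτ) = e^(−0.03501 × 9.50) = 0.7171
R = 1 / (1 − 0.7171) = 3.535
Css,max = 26.6 × 3.535 ≈ 94.0 ng/mL

94.0 ng/mL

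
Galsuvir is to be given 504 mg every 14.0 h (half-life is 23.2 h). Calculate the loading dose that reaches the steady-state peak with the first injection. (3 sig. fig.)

1470 mg

k = ln 2 / 23.2 = 0.02988 h⁻¹
Accumulation ratio R = 1 / (1 − e^(−kτ)) = 1 / (1 − e^(−0.02988×14.0)) = 1 / (1 − 0.6582) = 2.926
Loading dose = maintenance dose × R = 504 × 2.926 ≈ 1470 mg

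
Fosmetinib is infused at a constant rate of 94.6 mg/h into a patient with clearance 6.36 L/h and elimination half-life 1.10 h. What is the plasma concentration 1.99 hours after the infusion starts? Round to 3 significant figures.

10.6 mg/L

Css = rate / CL = 94.6 / 6.36 = 14.87 mg/L
k = ln 2 / 1.10 = 0.6301 h⁻¹
C(t) = Css (1 − e^(−kt)) = 14.87 × (1 − e^(−1.254)) = 14.87 × 0.7146 ≈ 10.6 mg/L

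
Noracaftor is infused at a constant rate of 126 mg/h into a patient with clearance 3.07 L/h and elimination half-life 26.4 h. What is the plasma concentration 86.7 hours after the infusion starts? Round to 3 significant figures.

36.8 µg/mL

Css = rate / CL = 126 / 3.07 = 41.04 µg/mL
k = ln 2 / 26.4 = 0.02626 h⁻¹
C(t) = Css (1 − e^(−kt)) = 41.04 × (1 − e^(−2.276)) = 41.04 × 0.8973 ≈ 36.8 µg/mL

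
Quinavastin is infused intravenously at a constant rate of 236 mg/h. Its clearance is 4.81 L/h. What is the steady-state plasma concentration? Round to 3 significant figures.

Css = infusion rate / CL = 236 / 4.81 ≈ 49.1 mg/L

49.1 mg/L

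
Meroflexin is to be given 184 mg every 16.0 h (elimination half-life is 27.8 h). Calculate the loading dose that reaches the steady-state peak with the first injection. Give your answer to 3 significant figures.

k = ln 2 / 27.8 = 0.02493 h⁻¹
Accumulation ratio R = 1 / (1 − e^(−kτ)) = 1 / (1 − e^(−0.02493×16.0)) = 1 / (1 − 0.6710) = 3.040
Loading dose = maintenance dose × R = 184 × 3.040 ≈ 559 mg

559 mg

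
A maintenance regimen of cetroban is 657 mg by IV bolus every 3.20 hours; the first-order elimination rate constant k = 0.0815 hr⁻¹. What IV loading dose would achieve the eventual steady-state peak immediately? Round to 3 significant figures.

Accumulation ratio R = 1 / (1 − e^(−kτ)) = 1 / (1 − e^(−0.08150×3.20)) = 1 / (1 − 0.7704) = 4.356
Loading dose = maintenance dose × R = 657 × 4.356 ≈ 2860 mg

2860 mg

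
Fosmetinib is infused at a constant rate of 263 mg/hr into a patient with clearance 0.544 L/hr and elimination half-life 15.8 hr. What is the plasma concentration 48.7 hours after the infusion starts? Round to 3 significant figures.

Css = rate / CL = 263 / 0.544 = 483.5 mg/L
k = ln 2 / 15.8 = 0.04387 hr⁻¹
C(t) = Css (1 − e^(−kt)) = 483.5 × (1 − e^(−2.136)) = 483.5 × 0.8819 ≈ 426 mg/L

426 mg/L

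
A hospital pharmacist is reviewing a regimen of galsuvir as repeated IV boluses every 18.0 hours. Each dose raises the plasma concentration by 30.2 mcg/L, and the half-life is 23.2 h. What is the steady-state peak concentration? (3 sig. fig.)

k = ln 2 / 23.2 = 0.02988 h⁻¹
Fraction remaining after one interval: e^(−kτ) = e^(−0.02988 × 18.0) = 0.5840
R = 1 / (1 − 0.5840) = 2.404
Css,max = 30.2 × 2.404 ≈ 72.6 mcg/L

72.6 mcg/L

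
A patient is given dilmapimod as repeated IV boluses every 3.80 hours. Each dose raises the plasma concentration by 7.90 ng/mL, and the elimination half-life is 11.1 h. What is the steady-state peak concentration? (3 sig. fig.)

37.4 ng/mL

k = ln 2 / 11.1 = 0.06245 h⁻¹
Fraction remaining after one interval: e^(−kτ) = e^(−0.06245 × 3.80) = 0.7888
R = 1 / (1 − 0.7888) = 4.734
Css,max = 7.90 × 4.734 ≈ 37.4 ng/mL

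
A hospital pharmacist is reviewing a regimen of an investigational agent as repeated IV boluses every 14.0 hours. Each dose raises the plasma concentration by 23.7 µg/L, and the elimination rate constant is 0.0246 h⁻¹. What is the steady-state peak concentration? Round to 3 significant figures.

81.3 µg/L

Fraction remaining after one interval: e^(−kτ) = e^(−0.02460 × 14.0) = 0.7086
R = 1 / (1 − 0.7086) = 3.432
Css,max = 23.7 × 3.432 ≈ 81.3 µg/L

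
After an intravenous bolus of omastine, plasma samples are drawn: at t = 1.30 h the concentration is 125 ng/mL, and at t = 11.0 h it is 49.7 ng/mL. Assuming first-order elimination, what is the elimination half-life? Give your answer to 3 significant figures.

k = ln(C₁/C₂) / (t₂ − t₁) = ln(125/49.7) / (11.0 − 1.30)
  = 0.9223 / 9.700 = 0.09508 h⁻¹
t½ = ln 2 / k = ln 2 / 0.09508 ≈ 7.29 hours

7.29 hours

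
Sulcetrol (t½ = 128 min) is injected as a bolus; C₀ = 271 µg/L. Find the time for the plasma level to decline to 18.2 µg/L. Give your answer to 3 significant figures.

k = ln 2 / 128 = 0.005415 min⁻¹
C(t) = C₀ e^(−kt)  ⇒  t = ln(C₀/C) / k
t = ln(271/18.2) / 0.005415 = 2.701 / 0.005415 ≈ 499 minutes

499 minutes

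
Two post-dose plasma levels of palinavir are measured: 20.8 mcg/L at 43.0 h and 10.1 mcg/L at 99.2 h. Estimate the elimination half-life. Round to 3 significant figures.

53.9 hours

k = ln(C₁/C₂) / (t₂ − t₁) = ln(20.8/10.1) / (99.2 − 43.0)
  = 0.7224 / 56.20 = 0.01285 h⁻¹
t½ = ln 2 / k = ln 2 / 0.01285 ≈ 53.9 hours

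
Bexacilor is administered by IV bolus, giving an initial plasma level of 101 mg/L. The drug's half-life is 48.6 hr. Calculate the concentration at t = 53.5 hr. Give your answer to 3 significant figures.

47.1 mg/L

k = ln 2 / 48.6 = 0.01426 hr⁻¹
C(t) = C₀ e^(−kt) = 101 × e^(−0.01426 × 53.5) = 101 × e^(−0.7630) = 101 × 0.4663 ≈ 47.1 mg/L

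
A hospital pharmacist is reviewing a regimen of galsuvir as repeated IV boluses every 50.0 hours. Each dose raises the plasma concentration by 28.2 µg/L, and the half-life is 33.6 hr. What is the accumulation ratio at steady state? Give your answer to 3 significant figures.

k = ln 2 / 33.6 = 0.02063 hr⁻¹
Fraction remaining after one interval: e^(−kτ) = e^(−0.02063 × 50.0) = 0.3565
R = 1 / (1 − 0.3565) = 1 / 0.6435 ≈ 1.55

1.55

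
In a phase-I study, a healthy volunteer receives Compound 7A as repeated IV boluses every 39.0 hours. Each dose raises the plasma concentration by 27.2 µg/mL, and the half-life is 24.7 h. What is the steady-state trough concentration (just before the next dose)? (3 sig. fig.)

13.7 µg/mL

k = ln 2 / 24.7 = 0.02806 h⁻¹
Fraction remaining after one interval: e^(−kτ) = e^(−0.02806 × 39.0) = 0.3347
R = 1 / (1 − 0.3347) = 1.503
Css,max = 27.2 × 1.503 = 40.89 µg/mL
Css,min = Css,max × e^(−kτ) = 40.89 × 0.3347 ≈ 13.7 µg/mL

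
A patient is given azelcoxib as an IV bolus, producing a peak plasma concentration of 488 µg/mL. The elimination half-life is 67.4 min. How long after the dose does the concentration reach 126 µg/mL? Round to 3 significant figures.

k = ln 2 / 67.4 = 0.01028 min⁻¹
C(t) = C₀ e^(−kt)  ⇒  t = ln(C₀/C) / k
t = ln(488/126) / 0.01028 = 1.354 / 0.01028 ≈ 132 minutes

132 minutes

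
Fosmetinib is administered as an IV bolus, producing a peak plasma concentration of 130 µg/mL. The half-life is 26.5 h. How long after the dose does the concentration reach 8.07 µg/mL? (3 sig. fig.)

k = ln 2 / 26.5 = 0.02616 h⁻¹
C(t) = C₀ e^(−kt)  ⇒  t = ln(C₀/C) / k
t = ln(130/8.07) / 0.02616 = 2.779 / 0.02616 ≈ 106 hours

106 hours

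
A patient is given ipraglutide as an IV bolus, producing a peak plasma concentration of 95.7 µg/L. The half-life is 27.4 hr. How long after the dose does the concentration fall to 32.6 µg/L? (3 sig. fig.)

k = ln 2 / 27.4 = 0.02530 hr⁻¹
C(t) = C₀ e^(−kt)  ⇒  t = ln(C₀/C) / k
t = ln(95.7/32.6) / 0.02530 = 1.077 / 0.02530 ≈ 42.6 hours

42.6 hours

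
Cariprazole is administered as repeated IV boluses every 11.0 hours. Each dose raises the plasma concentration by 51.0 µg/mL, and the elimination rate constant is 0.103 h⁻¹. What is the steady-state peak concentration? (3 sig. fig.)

75.2 µg/mL

Fraction remaining after one interval: e^(−kτ) = e^(−0.1030 × 11.0) = 0.3221
R = 1 / (1 − 0.3221) = 1.475
Css,max = 51.0 × 1.475 ≈ 75.2 µg/mL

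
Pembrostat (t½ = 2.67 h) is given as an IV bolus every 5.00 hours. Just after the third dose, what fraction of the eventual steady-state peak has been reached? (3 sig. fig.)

0.980

k = ln 2 / 2.67 = 0.2596 h⁻¹
f_n = 1 − e^(−nkτ) = 1 − e^(−3 × 0.2596 × 5.00) = 1 − e^(−3.894) = 1 − 0.02036 ≈ 0.980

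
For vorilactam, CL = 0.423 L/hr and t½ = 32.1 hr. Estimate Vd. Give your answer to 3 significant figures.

k = ln 2 / t½ = ln 2 / 32.1 = 0.02159 hr⁻¹
V = CL / k = 0.423 / 0.02159 ≈ 19.6 L

19.6 L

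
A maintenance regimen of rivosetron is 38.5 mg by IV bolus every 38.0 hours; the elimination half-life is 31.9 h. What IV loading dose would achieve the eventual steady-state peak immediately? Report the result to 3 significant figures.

k = ln 2 / 31.9 = 0.02173 h⁻¹
Accumulation ratio R = 1 / (1 − e^(−kτ)) = 1 / (1 − e^(−0.02173×38.0)) = 1 / (1 − 0.4379) = 1.779
Loading dose = maintenance dose × R = 38.5 × 1.779 ≈ 68.5 mg

68.5 mg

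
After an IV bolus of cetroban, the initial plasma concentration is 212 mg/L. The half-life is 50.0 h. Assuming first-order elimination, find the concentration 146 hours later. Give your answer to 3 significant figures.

k = ln 2 / 50.0 = 0.01386 h⁻¹
146 h is 2.920 half-lives, so C = 212 × (1/2)^2.920 = 212 × 0.1321 ≈ 28.0 mg/L

28.0 mg/L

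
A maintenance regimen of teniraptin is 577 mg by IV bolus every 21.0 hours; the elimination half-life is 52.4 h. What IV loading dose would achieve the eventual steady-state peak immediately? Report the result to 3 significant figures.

2380 mg

k = ln 2 / 52.4 = 0.01323 h⁻¹
Accumulation ratio R = 1 / (1 − e^(−kτ)) = 1 / (1 − e^(−0.01323×21.0)) = 1 / (1 − 0.7575) = 4.123
Loading dose = maintenance dose × R = 577 × 4.123 ≈ 2380 mg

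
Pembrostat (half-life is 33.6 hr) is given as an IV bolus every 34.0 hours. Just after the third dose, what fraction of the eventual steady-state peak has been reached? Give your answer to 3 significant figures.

k = ln 2 / 33.6 = 0.02063 hr⁻¹
f_n = 1 − e^(−nkτ) = 1 − e^(−3 × 0.02063 × 34.0) = 1 − e^(−2.104) = 1 − 0.1219 ≈ 0.878

0.878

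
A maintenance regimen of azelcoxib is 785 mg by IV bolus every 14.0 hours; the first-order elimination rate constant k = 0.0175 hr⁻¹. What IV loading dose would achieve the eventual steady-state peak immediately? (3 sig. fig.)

3610 mg

Accumulation ratio R = 1 / (1 − e^(−kτ)) = 1 / (1 − e^(−0.01750×14.0)) = 1 / (1 − 0.7827) = 4.602
Loading dose = maintenance dose × R = 785 × 4.602 ≈ 3610 mg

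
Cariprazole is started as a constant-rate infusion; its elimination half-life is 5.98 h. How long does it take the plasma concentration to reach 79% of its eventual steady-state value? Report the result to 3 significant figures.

13.5 hours

k = ln 2 / 5.98 = 0.1159 h⁻¹
f = 1 − e^(−kt)  ⇒  t = −ln(1 − f) / k
t = −ln(1 − 0.79) / 0.1159 = 1.561 / 0.1159 ≈ 13.5 hours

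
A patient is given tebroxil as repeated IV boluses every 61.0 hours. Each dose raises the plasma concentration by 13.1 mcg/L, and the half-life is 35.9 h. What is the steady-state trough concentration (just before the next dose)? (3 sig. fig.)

5.83 mcg/L

k = ln 2 / 35.9 = 0.01931 h⁻¹
Fraction remaining after one interval: e^(−kτ) = e^(−0.01931 × 61.0) = 0.3080
R = 1 / (1 − 0.3080) = 1.445
Css,max = 13.1 × 1.445 = 18.93 mcg/L
Css,min = Css,max × e^(−kτ) = 18.93 × 0.3080 ≈ 5.83 mcg/L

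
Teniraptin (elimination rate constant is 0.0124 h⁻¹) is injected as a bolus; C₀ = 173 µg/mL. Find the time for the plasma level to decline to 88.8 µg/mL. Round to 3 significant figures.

53.8 hours

C(t) = C₀ e^(−kt)  ⇒  t = ln(C₀/C) / k
t = ln(173/88.8) / 0.01240 = 0.6669 / 0.01240 ≈ 53.8 hours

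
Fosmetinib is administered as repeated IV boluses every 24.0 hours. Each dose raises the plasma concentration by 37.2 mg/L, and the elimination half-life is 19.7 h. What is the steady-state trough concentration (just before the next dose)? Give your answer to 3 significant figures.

k = ln 2 / 19.7 = 0.03519 h⁻¹
Fraction remaining after one interval: e^(−kτ) = e^(−0.03519 × 24.0) = 0.4298
R = 1 / (1 − 0.4298) = 1.754
Css,max = 37.2 × 1.754 = 65.24 mg/L
Css,min = Css,max × e^(−kτ) = 65.24 × 0.4298 ≈ 28.0 mg/L

28.0 mg/L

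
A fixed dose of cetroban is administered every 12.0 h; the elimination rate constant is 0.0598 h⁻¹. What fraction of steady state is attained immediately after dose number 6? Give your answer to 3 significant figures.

0.987

f_n = 1 − e^(−nkτ) = 1 − e^(−6 × 0.05980 × 12.0) = 1 − e^(−4.306) = 1 − 0.01349 ≈ 0.987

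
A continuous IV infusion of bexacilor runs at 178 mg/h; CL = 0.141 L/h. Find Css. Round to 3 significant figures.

1260 mg/L

Css = infusion rate / CL = 178 / 0.141 ≈ 1260 mg/L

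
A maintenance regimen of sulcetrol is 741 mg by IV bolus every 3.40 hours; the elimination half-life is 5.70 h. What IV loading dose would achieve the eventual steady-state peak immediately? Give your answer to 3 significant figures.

k = ln 2 / 5.70 = 0.1216 h⁻¹
Accumulation ratio R = 1 / (1 − e^(−kτ)) = 1 / (1 − e^(−0.1216×3.40)) = 1 / (1 − 0.6614) = 2.953
Loading dose = maintenance dose × R = 741 × 2.953 ≈ 2190 mg

2190 mg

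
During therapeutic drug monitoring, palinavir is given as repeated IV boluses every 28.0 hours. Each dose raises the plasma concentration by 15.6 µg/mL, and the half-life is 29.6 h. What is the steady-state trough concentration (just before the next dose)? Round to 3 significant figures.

16.8 µg/mL

k = ln 2 / 29.6 = 0.02342 h⁻¹
Fraction remaining after one interval: e^(−kτ) = e^(−0.02342 × 28.0) = 0.5191
R = 1 / (1 − 0.5191) = 2.079
Css,max = 15.6 × 2.079 = 32.44 µg/mL
Css,min = Css,max × e^(−kτ) = 32.44 × 0.5191 ≈ 16.8 µg/mL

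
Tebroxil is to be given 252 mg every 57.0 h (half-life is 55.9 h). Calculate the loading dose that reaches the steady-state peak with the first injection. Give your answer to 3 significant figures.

497 mg

k = ln 2 / 55.9 = 0.01240 h⁻¹
Accumulation ratio R = 1 / (1 − e^(−kτ)) = 1 / (1 − e^(−0.01240×57.0)) = 1 / (1 − 0.4932) = 1.973
Loading dose = maintenance dose × R = 252 × 1.973 ≈ 497 mg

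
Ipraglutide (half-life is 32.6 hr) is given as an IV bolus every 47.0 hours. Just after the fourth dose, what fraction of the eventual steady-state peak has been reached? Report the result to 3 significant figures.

0.982

k = ln 2 / 32.6 = 0.02126 hr⁻¹
f_n = 1 − e^(−nkτ) = 1 − e^(−4 × 0.02126 × 47.0) = 1 − e^(−3.997) = 1 − 0.01837 ≈ 0.982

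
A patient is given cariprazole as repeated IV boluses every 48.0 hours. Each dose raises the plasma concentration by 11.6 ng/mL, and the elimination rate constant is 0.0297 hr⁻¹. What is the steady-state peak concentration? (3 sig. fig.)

15.3 ng/mL

Fraction remaining after one interval: e^(−kτ) = e^(−0.02970 × 48.0) = 0.2404
R = 1 / (1 − 0.2404) = 1.316
Css,max = 11.6 × 1.316 ≈ 15.3 ng/mL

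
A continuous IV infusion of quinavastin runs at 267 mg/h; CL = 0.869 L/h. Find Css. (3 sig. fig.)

Css = infusion rate / CL = 267 / 0.869 ≈ 307 µg/mL

307 µg/mL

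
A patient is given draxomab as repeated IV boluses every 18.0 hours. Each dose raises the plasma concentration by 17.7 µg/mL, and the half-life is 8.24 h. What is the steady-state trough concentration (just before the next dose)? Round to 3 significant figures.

k = ln 2 / 8.24 = 0.08412 h⁻¹
Fraction remaining after one interval: e^(−kτ) = e^(−0.08412 × 18.0) = 0.2200
R = 1 / (1 − 0.2200) = 1.282
Css,max = 17.7 × 1.282 = 22.69 µg/mL
Css,min = Css,max × e^(−kτ) = 22.69 × 0.2200 ≈ 4.99 µg/mL

4.99 µg/mL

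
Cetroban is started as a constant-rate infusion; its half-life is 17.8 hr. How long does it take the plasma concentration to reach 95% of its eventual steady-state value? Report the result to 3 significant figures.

k = ln 2 / 17.8 = 0.03894 hr⁻¹
f = 1 − e^(−kt)  ⇒  t = −ln(1 − f) / k
t = −ln(1 − 0.95) / 0.03894 = 2.996 / 0.03894 ≈ 76.9 hours

76.9 hours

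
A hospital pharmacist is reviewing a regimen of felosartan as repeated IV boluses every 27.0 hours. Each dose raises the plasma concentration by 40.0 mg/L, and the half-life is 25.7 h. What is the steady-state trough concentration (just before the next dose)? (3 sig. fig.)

37.3 mg/L

k = ln 2 / 25.7 = 0.02697 h⁻¹
Fraction remaining after one interval: e^(−kτ) = e^(−0.02697 × 27.0) = 0.4828
R = 1 / (1 − 0.4828) = 1.933
Css,max = 40.0 × 1.933 = 77.34 mg/L
Css,min = Css,max × e^(−kτ) = 77.34 × 0.4828 ≈ 37.3 mg/L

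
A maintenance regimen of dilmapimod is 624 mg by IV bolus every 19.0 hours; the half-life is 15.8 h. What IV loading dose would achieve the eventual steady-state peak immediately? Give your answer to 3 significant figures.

k = ln 2 / 15.8 = 0.04387 h⁻¹
Accumulation ratio R = 1 / (1 − e^(−kτ)) = 1 / (1 − e^(−0.04387×19.0)) = 1 / (1 − 0.4345) = 1.768
Loading dose = maintenance dose × R = 624 × 1.768 ≈ 1100 mg

1100 mg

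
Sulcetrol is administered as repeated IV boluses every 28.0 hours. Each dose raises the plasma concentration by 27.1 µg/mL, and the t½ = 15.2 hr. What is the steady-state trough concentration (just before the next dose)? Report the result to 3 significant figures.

10.5 µg/mL

k = ln 2 / 15.2 = 0.04560 hr⁻¹
Fraction remaining after one interval: e^(−kτ) = e^(−0.04560 × 28.0) = 0.2789
R = 1 / (1 − 0.2789) = 1.387
Css,max = 27.1 × 1.387 = 37.58 µg/mL
Css,min = Css,max × e^(−kτ) = 37.58 × 0.2789 ≈ 10.5 µg/mL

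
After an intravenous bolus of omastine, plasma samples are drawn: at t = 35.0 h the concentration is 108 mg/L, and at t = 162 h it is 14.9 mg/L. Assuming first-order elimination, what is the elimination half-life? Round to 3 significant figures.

44.4 hours

k = ln(C₁/C₂) / (t₂ − t₁) = ln(108/14.9) / (162 − 35.0)
  = 1.981 / 127.0 = 0.01560 h⁻¹
t½ = ln 2 / k = ln 2 / 0.01560 ≈ 44.4 hours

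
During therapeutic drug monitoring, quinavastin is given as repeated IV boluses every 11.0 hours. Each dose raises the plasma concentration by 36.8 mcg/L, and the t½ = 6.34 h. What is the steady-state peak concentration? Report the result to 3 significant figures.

k = ln 2 / 6.34 = 0.1093 h⁻¹
Fraction remaining after one interval: e^(−kτ) = e^(−0.1093 × 11.0) = 0.3004
R = 1 / (1 − 0.3004) = 1.429
Css,max = 36.8 × 1.429 ≈ 52.6 mcg/L

52.6 mcg/L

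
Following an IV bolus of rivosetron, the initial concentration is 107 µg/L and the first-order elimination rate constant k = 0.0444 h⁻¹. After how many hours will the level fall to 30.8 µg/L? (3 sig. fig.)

C(t) = C₀ e^(−kt)  ⇒  t = ln(C₀/C) / k
t = ln(107/30.8) / 0.04440 = 1.245 / 0.04440 ≈ 28.0 hours

28.0 hours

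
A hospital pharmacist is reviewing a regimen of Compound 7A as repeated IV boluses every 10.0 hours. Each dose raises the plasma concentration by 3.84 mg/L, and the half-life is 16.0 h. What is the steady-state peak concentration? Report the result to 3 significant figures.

k = ln 2 / 16.0 = 0.04332 h⁻¹
Fraction remaining after one interval: e^(−kτ) = e^(−0.04332 × 10.0) = 0.6484
R = 1 / (1 − 0.6484) = 2.844
Css,max = 3.84 × 2.844 ≈ 10.9 mg/L

10.9 mg/L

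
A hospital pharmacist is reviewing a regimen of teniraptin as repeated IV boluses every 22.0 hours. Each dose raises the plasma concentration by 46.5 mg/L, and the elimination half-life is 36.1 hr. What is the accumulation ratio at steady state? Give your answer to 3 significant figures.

k = ln 2 / 36.1 = 0.01920 hr⁻¹
Fraction remaining after one interval: e^(−kτ) = e^(−0.01920 × 22.0) = 0.6555
R = 1 / (1 − 0.6555) = 1 / 0.3445 ≈ 2.90

2.90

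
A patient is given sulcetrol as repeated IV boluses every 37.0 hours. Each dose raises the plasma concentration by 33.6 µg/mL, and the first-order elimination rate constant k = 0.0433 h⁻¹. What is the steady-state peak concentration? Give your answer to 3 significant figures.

Fraction remaining after one interval: e^(−kτ) = e^(−0.04330 × 37.0) = 0.2015
R = 1 / (1 − 0.2015) = 1.252
Css,max = 33.6 × 1.252 ≈ 42.1 µg/mL

42.1 µg/mL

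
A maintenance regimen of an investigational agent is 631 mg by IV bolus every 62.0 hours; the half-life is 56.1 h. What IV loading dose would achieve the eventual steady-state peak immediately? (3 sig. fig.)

k = ln 2 / 56.1 = 0.01236 h⁻¹
Accumulation ratio R = 1 / (1 − e^(−kτ)) = 1 / (1 − e^(−0.01236×62.0)) = 1 / (1 − 0.4648) = 1.869
Loading dose = maintenance dose × R = 631 × 1.869 ≈ 1180 mg

1180 mg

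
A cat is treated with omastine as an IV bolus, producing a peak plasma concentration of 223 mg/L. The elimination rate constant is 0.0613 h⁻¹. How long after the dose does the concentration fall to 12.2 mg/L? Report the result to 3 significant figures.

47.4 hours

C(t) = C₀ e^(−kt)  ⇒  t = ln(C₀/C) / k
t = ln(223/12.2) / 0.06130 = 2.906 / 0.06130 ≈ 47.4 hours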